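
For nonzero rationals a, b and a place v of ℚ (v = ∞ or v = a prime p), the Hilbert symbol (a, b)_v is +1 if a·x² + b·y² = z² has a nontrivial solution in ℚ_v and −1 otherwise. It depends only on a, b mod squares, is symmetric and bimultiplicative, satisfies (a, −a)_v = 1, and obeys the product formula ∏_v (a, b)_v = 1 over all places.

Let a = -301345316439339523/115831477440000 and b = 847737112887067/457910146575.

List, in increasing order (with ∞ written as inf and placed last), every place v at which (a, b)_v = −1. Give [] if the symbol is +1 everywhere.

(a, b) ≡ (-602, 301) mod (ℚ^×)²; places V = {2, 3, 5, 7, 13, 17, 19, 29, 31, 43, 47, 59, ∞}.
(a,b)_∞: sgn(-602)=−, sgn(301)=+, so +1.
(a,b)_17: α=-2, u≡10; β=-4, v≡7 (mod 17); (10|17)=-1, (7|17)=-1; sign (−1)^0·-1^-4·-1^-2 = +1.
(a,b)_7: α=-1, u≡6; β=-1, v≡4 (mod 7); (6|7)=-1, (4|7)=+1; sign (−1)^1·-1^-1·+1^-1 = +1.
(a,b)_31: α=2, u≡20; β=0, v≡26 (mod 31); (20|31)=+1, (26|31)=-1; sign (−1)^0·+1^0·-1^2 = +1.
(a,b)_29: α=4, u≡9; β=0, v≡26 (mod 29); (9|29)=+1, (26|29)=-1; sign (−1)^0·+1^0·-1^4 = +1.
(a,b)_13: α=4, u≡12; β=6, v≡6 (mod 13); (12|13)=+1, (6|13)=-1; sign (−1)^0·+1^6·-1^4 = +1.
(a,b)_43: α=1, u≡42; β=3, v≡12 (mod 43); (42|43)=-1, (12|43)=-1; sign (−1)^1·-1^3·-1^1 = -1.
(a,b)_5: α=-4, u≡3; β=-2, v≡4 (mod 5); (3|5)=-1, (4|5)=+1; sign (−1)^0·-1^-2·+1^-4 = +1.
(a,b)_59: α=0, u≡54; β=-2, v≡40 (mod 59); (54|59)=-1, (40|59)=-1; sign (−1)^0·-1^-2·-1^0 = +1.
(a,b)_2: α=-9, β=0; u≡3, v≡5 (mod 8); ε(u)ε(v)=1·0, αω(v)=-9·1, βω(u)=0·1; sum ≡ 1  ⇒  -1.
(a,b)_19: α=2, u≡11; β=0, v≡7 (mod 19); (11|19)=+1, (7|19)=+1; sign (−1)^0·+1^0·+1^2 = +1.
(a,b)_3: α=-4, u≡1; β=-2, v≡1 (mod 3); (1|3)=+1, (1|3)=+1; sign (−1)^0·+1^-2·+1^-4 = +1.
(a,b)_47: α=-2, u≡21; β=2, v≡30 (mod 47); (21|47)=+1, (30|47)=-1; sign (−1)^0·+1^2·-1^-2 = +1.
(-602, 301 / ℚ) ramifies at {2, 43}: a division algebra.

[2, 43]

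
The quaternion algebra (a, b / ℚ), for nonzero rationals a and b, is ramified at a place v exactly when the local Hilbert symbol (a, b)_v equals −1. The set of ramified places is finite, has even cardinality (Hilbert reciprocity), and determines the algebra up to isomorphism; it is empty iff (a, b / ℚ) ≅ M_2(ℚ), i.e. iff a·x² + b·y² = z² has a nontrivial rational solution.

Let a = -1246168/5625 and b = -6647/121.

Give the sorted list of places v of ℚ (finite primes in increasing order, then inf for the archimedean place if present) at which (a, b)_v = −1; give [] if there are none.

(a, b) ≡ (-22, -23) mod (ℚ^×)²; places V = {2, 3, 5, 7, 11, 17, 23, ∞}.
(a,b)_2: α=3, β=0; u≡5, v≡1 (mod 8); ε(u)ε(v)=0·0, αω(v)=3·0, βω(u)=0·1; sum ≡ 0  ⇒  +1.
(a,b)_23: α=0, u≡12; β=1, v≡17 (mod 23); (12|23)=+1, (17|23)=-1; sign (−1)^0·+1^1·-1^0 = +1.
(a,b)_17: α=2, u≡14; β=2, v≡14 (mod 17); (14|17)=-1, (14|17)=-1; sign (−1)^0·-1^2·-1^2 = +1.
(a,b)_3: α=-2, u≡2; β=0, v≡1 (mod 3); (2|3)=-1, (1|3)=+1; sign (−1)^0·-1^0·+1^-2 = +1.
(a,b)_5: α=-4, u≡3; β=0, v≡3 (mod 5); (3|5)=-1, (3|5)=-1; sign (−1)^0·-1^0·-1^-4 = +1.
(a,b)_11: α=1, u≡3; β=-2, v≡8 (mod 11); (3|11)=+1, (8|11)=-1; sign (−1)^0·+1^-2·-1^1 = -1.
(a,b)_∞: sgn(-22)=−, sgn(-23)=−, so -1.
(a,b)_7: α=2, u≡5; β=0, v≡5 (mod 7); (5|7)=-1, (5|7)=-1; sign (−1)^0·-1^0·-1^2 = +1.
|Ram(-22, -23)| = 2, even; anisotropic at {11, ∞}.

[11, inf]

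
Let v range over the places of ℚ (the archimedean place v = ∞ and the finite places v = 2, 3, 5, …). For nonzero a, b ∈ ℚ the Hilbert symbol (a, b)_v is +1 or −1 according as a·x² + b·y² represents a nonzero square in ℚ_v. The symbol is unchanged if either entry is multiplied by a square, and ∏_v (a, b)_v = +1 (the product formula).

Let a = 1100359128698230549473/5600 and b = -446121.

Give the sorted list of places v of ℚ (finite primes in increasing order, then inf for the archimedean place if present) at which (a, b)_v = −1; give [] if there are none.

[2, 7, 17, 31]

(a, b) ≡ (11797422, -49569) mod (ℚ^×)²; places V = {2, 3, 5, 7, 13, 17, 31, 41, ∞}.
(a,b)_17: α=1, u≡4; β=0, v≡10 (mod 17); (4|17)=+1, (10|17)=-1; sign (−1)^0·+1^0·-1^1 = -1.
(a,b)_13: α=3, u≡10; β=1, v≡3 (mod 13); (10|13)=+1, (3|13)=+1; sign (−1)^0·+1^1·+1^3 = +1.
(a,b)_2: α=-5, β=0; u≡7, v≡7 (mod 8); ε(u)ε(v)=1·1, αω(v)=-5·0, βω(u)=0·0; sum ≡ 1  ⇒  -1.
(a,b)_5: α=-2, u≡2; β=0, v≡4 (mod 5); (2|5)=-1, (4|5)=+1; sign (−1)^0·-1^0·+1^-2 = +1.
(a,b)_31: α=3, u≡21; β=1, v≡24 (mod 31); (21|31)=-1, (24|31)=-1; sign (−1)^1·-1^1·-1^3 = -1.
(a,b)_41: α=3, u≡5; β=1, v≡25 (mod 41); (5|41)=+1, (25|41)=+1; sign (−1)^0·+1^1·+1^3 = +1.
(a,b)_7: α=-1, u≡5; β=0, v≡3 (mod 7); (5|7)=-1, (3|7)=-1; sign (−1)^0·-1^0·-1^-1 = -1.
(a,b)_∞: sgn(11797422)=+, sgn(-49569)=−, so +1.
(a,b)_3: α=15, u≡2; β=3, v≡1 (mod 3); (2|3)=-1, (1|3)=+1; sign (−1)^1·-1^3·+1^15 = +1.
Ram(11797422, -49569) = {2, 7, 17, 31}; no ℚ_2-point on the conic.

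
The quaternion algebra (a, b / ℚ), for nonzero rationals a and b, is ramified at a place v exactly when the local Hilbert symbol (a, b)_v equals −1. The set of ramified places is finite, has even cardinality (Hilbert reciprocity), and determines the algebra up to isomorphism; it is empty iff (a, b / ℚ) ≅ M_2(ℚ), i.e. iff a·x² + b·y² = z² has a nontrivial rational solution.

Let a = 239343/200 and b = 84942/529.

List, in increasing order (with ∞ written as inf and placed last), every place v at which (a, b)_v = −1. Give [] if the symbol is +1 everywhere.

[2, 17]

Mod squares: a ≡ 1326, b ≡ 78. Check v ∈ {∞, 2, 3, 5, 11, 13, 17, 19, 23}.
v=2: v_2(a)=-3, v_2(b)=1; units ≡ 7, 7 (mod 8); ε·ε+αω+βω = 1·1+-3·0+1·0 ≡ 1  ⇒  (a,b)_2 = -1.
v=∞: 1326 > 0 and 78 > 0  ⇒  (a,b)_∞ = +1.
v=13: a=13^1·(≡11), b=13^1·(≡11) mod 13; (11|13)=-1, (11|13)=-1; (−1)^{1·1·6}·(-1)^1·(-1)^1 = +1.
v=23: a=23^0·(≡19), b=23^-2·(≡3) mod 23; (19|23)=-1, (3|23)=+1; (−1)^{0·-2·11}·(-1)^-2·(+1)^0 = +1.
v=3: a=3^1·(≡1), b=3^3·(≡2) mod 3; (1|3)=+1, (2|3)=-1; (−1)^{1·3·1}·(+1)^3·(-1)^1 = +1.
v=5: a=5^-2·(≡1), b=5^0·(≡3) mod 5; (1|5)=+1, (3|5)=-1; (−1)^{-2·0·2}·(+1)^0·(-1)^-2 = +1.
v=19: a=19^2·(≡15), b=19^0·(≡15) mod 19; (15|19)=-1, (15|19)=-1; (−1)^{2·0·9}·(-1)^0·(-1)^2 = +1.
v=11: a=11^0·(≡8), b=11^2·(≡9) mod 11; (8|11)=-1, (9|11)=+1; (−1)^{0·2·5}·(-1)^2·(+1)^0 = +1.
v=17: a=17^1·(≡12), b=17^0·(≡5) mod 17; (12|17)=-1, (5|17)=-1; (−1)^{1·0·8}·(-1)^0·(-1)^1 = -1.
(1326, 78 / ℚ) ramifies at {2, 17}: a division algebra.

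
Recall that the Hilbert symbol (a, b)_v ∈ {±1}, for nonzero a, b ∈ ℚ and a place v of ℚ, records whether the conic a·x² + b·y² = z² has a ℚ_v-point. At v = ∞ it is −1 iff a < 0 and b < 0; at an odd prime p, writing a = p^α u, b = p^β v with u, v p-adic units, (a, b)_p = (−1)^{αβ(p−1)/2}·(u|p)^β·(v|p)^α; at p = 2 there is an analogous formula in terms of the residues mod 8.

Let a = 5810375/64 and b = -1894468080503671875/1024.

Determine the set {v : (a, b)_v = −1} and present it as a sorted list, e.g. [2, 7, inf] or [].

[23, 43]

(a, b) ≡ (232415, -6235) mod (ℚ^×)²; places V = {2, 3, 5, 23, 29, 43, 47, ∞}.
(a,b)_∞: sgn(232415)=+, sgn(-6235)=−, so +1.
(a,b)_47: α=1, u≡23; β=2, v≡3 (mod 47); (23|47)=-1, (3|47)=+1; sign (−1)^0·-1^2·+1^1 = +1.
(a,b)_3: α=0, u≡2; β=2, v≡2 (mod 3); (2|3)=-1, (2|3)=-1; sign (−1)^0·-1^2·-1^0 = +1.
(a,b)_29: α=0, u≡23; β=1, v≡21 (mod 29); (23|29)=+1, (21|29)=-1; sign (−1)^0·+1^1·-1^0 = +1.
(a,b)_23: α=1, u≡6; β=2, v≡7 (mod 23); (6|23)=+1, (7|23)=-1; sign (−1)^0·+1^2·-1^1 = -1.
(a,b)_43: α=1, u≡5; β=3, v≡5 (mod 43); (5|43)=-1, (5|43)=-1; sign (−1)^1·-1^3·-1^1 = -1.
(a,b)_2: α=-6, β=-10; u≡7, v≡5 (mod 8); ε(u)ε(v)=1·0, αω(v)=-6·1, βω(u)=-10·0; sum ≡ 0  ⇒  +1.
(a,b)_5: α=3, u≡2; β=7, v≡2 (mod 5); (2|5)=-1, (2|5)=-1; sign (−1)^0·-1^7·-1^3 = +1.
|Ram(232415, -6235)| = 2, even; anisotropic at {23, 43}.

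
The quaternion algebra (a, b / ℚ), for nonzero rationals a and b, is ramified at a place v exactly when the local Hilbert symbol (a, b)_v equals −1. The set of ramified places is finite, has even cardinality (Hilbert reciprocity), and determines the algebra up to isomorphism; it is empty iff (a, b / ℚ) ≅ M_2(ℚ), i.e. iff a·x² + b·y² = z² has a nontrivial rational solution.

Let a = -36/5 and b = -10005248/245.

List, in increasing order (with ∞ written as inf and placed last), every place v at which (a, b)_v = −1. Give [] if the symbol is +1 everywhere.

Mod squares: a ≡ -5, b ≡ -1615. Check v ∈ {∞, 2, 3, 5, 7, 11, 17, 19}.
v=∞: -5 < 0 and -1615 < 0  ⇒  (a,b)_∞ = -1.
v=5: a=5^-1·(≡4), b=5^-1·(≡3) mod 5; (4|5)=+1, (3|5)=-1; (−1)^{-1·-1·2}·(+1)^-1·(-1)^-1 = -1.
v=11: a=11^0·(≡6), b=11^2·(≡7) mod 11; (6|11)=-1, (7|11)=-1; (−1)^{0·2·5}·(-1)^2·(-1)^0 = +1.
v=2: v_2(a)=2, v_2(b)=8; units ≡ 3, 1 (mod 8); ε·ε+αω+βω = 1·0+2·0+8·1 ≡ 0  ⇒  (a,b)_2 = +1.
v=19: a=19^0·(≡8), b=19^1·(≡13) mod 19; (8|19)=-1, (13|19)=-1; (−1)^{0·1·9}·(-1)^1·(-1)^0 = -1.
v=17: a=17^0·(≡3), b=17^1·(≡14) mod 17; (3|17)=-1, (14|17)=-1; (−1)^{0·1·8}·(-1)^1·(-1)^0 = -1.
v=7: a=7^0·(≡4), b=7^-2·(≡4) mod 7; (4|7)=+1, (4|7)=+1; (−1)^{0·-2·3}·(+1)^-2·(+1)^0 = +1.
v=3: a=3^2·(≡1), b=3^0·(≡2) mod 3; (1|3)=+1, (2|3)=-1; (−1)^{2·0·1}·(+1)^0·(-1)^2 = +1.
Ram(-5, -1615) = {5, 17, 19, ∞}; no ℚ_5-point on the conic.

[5, 17, 19, inf]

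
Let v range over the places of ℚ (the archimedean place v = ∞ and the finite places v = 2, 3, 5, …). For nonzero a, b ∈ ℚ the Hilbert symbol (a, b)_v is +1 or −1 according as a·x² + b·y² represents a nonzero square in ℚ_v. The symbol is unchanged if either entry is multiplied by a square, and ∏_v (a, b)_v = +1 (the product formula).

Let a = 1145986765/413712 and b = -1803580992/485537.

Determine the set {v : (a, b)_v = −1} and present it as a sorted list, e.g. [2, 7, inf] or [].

[17, 43]

(a, b) ≡ (3285845, -657169) mod (ℚ^×)²; places V = {2, 3, 5, 7, 11, 13, 17, 29, 31, 43, ∞}.
(a,b)_2: α=-4, β=6; u≡5, v≡7 (mod 8); ε(u)ε(v)=0·1, αω(v)=-4·0, βω(u)=6·1; sum ≡ 0  ⇒  +1.
(a,b)_13: α=-2, u≡10; β=-4, v≡2 (mod 13); (10|13)=+1, (2|13)=-1; sign (−1)^0·+1^-4·-1^-2 = +1.
(a,b)_31: α=1, u≡11; β=1, v≡14 (mod 31); (11|31)=-1, (14|31)=+1; sign (−1)^1·-1^1·+1^1 = +1.
(a,b)_3: α=-2, u≡2; β=6, v≡2 (mod 3); (2|3)=-1, (2|3)=-1; sign (−1)^0·-1^6·-1^-2 = +1.
(a,b)_5: α=1, u≡4; β=0, v≡4 (mod 5); (4|5)=+1, (4|5)=+1; sign (−1)^0·+1^0·+1^1 = +1.
(a,b)_29: α=1, u≡18; β=1, v≡15 (mod 29); (18|29)=-1, (15|29)=-1; sign (−1)^0·-1^1·-1^1 = +1.
(a,b)_11: α=2, u≡10; β=0, v≡5 (mod 11); (10|11)=-1, (5|11)=+1; sign (−1)^0·-1^0·+1^2 = +1.
(a,b)_7: α=2, u≡6; β=0, v≡6 (mod 7); (6|7)=-1, (6|7)=-1; sign (−1)^0·-1^0·-1^2 = +1.
(a,b)_17: α=-1, u≡6; β=-1, v≡8 (mod 17); (6|17)=-1, (8|17)=+1; sign (−1)^0·-1^-1·+1^-1 = -1.
(a,b)_43: α=1, u≡35; β=1, v≡36 (mod 43); (35|43)=+1, (36|43)=+1; sign (−1)^1·+1^1·+1^1 = -1.
(a,b)_∞: sgn(3285845)=+, sgn(-657169)=−, so +1.
(3285845, -657169 / ℚ) ramifies at {17, 43}: a division algebra.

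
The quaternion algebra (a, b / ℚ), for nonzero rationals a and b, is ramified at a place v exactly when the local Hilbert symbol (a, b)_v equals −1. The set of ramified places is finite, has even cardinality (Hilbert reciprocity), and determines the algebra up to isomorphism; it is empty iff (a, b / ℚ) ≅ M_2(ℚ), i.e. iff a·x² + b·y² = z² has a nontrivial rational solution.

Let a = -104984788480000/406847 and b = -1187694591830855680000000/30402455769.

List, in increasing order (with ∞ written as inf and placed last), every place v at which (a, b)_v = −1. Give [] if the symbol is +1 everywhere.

(a, b) ≡ (-9269, -145) mod (ℚ^×)²; places V = {2, 3, 5, 7, 11, 13, 19, 23, 29, 31, ∞}.
(a,b)_∞: sgn(-9269)=−, sgn(-145)=−, so -1.
(a,b)_11: α=2, u≡5; β=4, v≡5 (mod 11); (5|11)=+1, (5|11)=+1; sign (−1)^0·+1^4·+1^2 = +1.
(a,b)_13: α=1, u≡11; β=2, v≡8 (mod 13); (11|13)=-1, (8|13)=-1; sign (−1)^0·-1^2·-1^1 = -1.
(a,b)_19: α=-2, u≡13; β=-4, v≡4 (mod 19); (13|19)=-1, (4|19)=+1; sign (−1)^0·-1^-4·+1^-2 = +1.
(a,b)_31: α=1, u≡17; β=2, v≡1 (mod 31); (17|31)=-1, (1|31)=+1; sign (−1)^0·-1^2·+1^1 = +1.
(a,b)_5: α=4, u≡1; β=7, v≡4 (mod 5); (1|5)=+1, (4|5)=+1; sign (−1)^0·+1^7·+1^4 = +1.
(a,b)_7: α=-2, u≡5; β=-2, v≡1 (mod 7); (5|7)=-1, (1|7)=+1; sign (−1)^0·-1^-2·+1^-2 = +1.
(a,b)_2: α=12, β=18; u≡3, v≡7 (mod 8); ε(u)ε(v)=1·1, αω(v)=12·0, βω(u)=18·1; sum ≡ 1  ⇒  -1.
(a,b)_23: α=-1, u≡5; β=-2, v≡9 (mod 23); (5|23)=-1, (9|23)=+1; sign (−1)^0·-1^-2·+1^-1 = +1.
(a,b)_29: α=2, u≡19; β=3, v≡13 (mod 29); (19|29)=-1, (13|29)=+1; sign (−1)^0·-1^3·+1^2 = -1.
(a,b)_3: α=0, u≡1; β=-2, v≡2 (mod 3); (1|3)=+1, (2|3)=-1; sign (−1)^0·+1^-2·-1^0 = +1.
|Ram(-9269, -145)| = 4, even; anisotropic at {2, 13, 29, ∞}.

[2, 13, 29, inf]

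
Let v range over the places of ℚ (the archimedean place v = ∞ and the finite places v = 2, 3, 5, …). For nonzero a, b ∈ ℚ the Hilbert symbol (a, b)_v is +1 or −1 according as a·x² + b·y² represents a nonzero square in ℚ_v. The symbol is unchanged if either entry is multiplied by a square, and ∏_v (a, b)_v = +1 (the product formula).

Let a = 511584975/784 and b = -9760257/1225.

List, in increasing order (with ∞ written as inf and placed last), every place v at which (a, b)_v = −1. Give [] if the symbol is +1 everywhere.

[2, 43]

(a, b) ≡ (18791, -713) mod (ℚ^×)²; places V = {2, 3, 5, 7, 11, 13, 19, 23, 31, 43, ∞}.
(a,b)_11: α=2, u≡5; β=0, v≡8 (mod 11); (5|11)=+1, (8|11)=-1; sign (−1)^0·+1^0·-1^2 = +1.
(a,b)_7: α=-2, u≡3; β=-2, v≡1 (mod 7); (3|7)=-1, (1|7)=+1; sign (−1)^0·-1^-2·+1^-2 = +1.
(a,b)_∞: sgn(18791)=+, sgn(-713)=−, so +1.
(a,b)_13: α=0, u≡11; β=2, v≡2 (mod 13); (11|13)=-1, (2|13)=-1; sign (−1)^0·-1^2·-1^0 = +1.
(a,b)_43: α=1, u≡30; β=0, v≡19 (mod 43); (30|43)=-1, (19|43)=-1; sign (−1)^0·-1^0·-1^1 = -1.
(a,b)_2: α=-4, β=0; u≡7, v≡7 (mod 8); ε(u)ε(v)=1·1, αω(v)=-4·0, βω(u)=0·0; sum ≡ 1  ⇒  -1.
(a,b)_5: α=2, u≡1; β=-2, v≡2 (mod 5); (1|5)=+1, (2|5)=-1; sign (−1)^0·+1^-2·-1^2 = +1.
(a,b)_3: α=2, u≡2; β=4, v≡1 (mod 3); (2|3)=-1, (1|3)=+1; sign (−1)^0·-1^4·+1^2 = +1.
(a,b)_23: α=1, u≡4; β=1, v≡10 (mod 23); (4|23)=+1, (10|23)=-1; sign (−1)^1·+1^1·-1^1 = +1.
(a,b)_31: α=0, u≡28; β=1, v≡9 (mod 31); (28|31)=+1, (9|31)=+1; sign (−1)^0·+1^1·+1^0 = +1.
(a,b)_19: α=1, u≡11; β=0, v≡9 (mod 19); (11|19)=+1, (9|19)=+1; sign (−1)^0·+1^0·+1^1 = +1.
|Ram(18791, -713)| = 2, even; anisotropic at {2, 43}.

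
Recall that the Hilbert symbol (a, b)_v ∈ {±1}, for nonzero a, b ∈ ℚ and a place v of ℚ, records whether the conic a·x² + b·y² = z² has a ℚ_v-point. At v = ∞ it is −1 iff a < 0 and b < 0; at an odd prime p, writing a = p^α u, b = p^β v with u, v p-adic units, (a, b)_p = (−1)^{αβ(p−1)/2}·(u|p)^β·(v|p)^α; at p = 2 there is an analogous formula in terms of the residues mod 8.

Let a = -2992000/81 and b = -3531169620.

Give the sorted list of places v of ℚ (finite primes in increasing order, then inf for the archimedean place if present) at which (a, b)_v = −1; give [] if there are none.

(a, b) ≡ (-1870, -2805) mod (ℚ^×)²; places V = {2, 3, 5, 11, 17, ∞}.
(a,b)_2: α=7, β=2; u≡1, v≡3 (mod 8); ε(u)ε(v)=0·1, αω(v)=7·1, βω(u)=2·0; sum ≡ 1  ⇒  -1.
(a,b)_17: α=1, u≡4; β=3, v≡3 (mod 17); (4|17)=+1, (3|17)=-1; sign (−1)^0·+1^3·-1^1 = -1.
(a,b)_5: α=3, u≡4; β=1, v≡1 (mod 5); (4|5)=+1, (1|5)=+1; sign (−1)^0·+1^1·+1^3 = +1.
(a,b)_11: α=1, u≡2; β=3, v≡4 (mod 11); (2|11)=-1, (4|11)=+1; sign (−1)^1·-1^3·+1^1 = +1.
(a,b)_3: α=-4, u≡2; β=3, v≡1 (mod 3); (2|3)=-1, (1|3)=+1; sign (−1)^0·-1^3·+1^-4 = -1.
(a,b)_∞: sgn(-1870)=−, sgn(-2805)=−, so -1.
Ram(-1870, -2805) = {2, 3, 17, ∞}; no ℚ_2-point on the conic.

[2, 3, 17, inf]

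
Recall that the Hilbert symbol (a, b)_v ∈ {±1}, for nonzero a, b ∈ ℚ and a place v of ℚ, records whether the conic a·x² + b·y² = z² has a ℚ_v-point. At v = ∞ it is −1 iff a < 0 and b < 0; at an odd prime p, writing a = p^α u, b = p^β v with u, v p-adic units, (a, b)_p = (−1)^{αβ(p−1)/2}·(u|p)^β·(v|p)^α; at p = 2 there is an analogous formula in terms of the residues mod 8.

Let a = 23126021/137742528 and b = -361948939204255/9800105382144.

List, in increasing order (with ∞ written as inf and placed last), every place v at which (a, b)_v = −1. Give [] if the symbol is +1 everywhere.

[3, 5]

Mod squares: a ≡ 87, b ≡ -1495. Check v ∈ {∞, 2, 3, 5, 7, 11, 13, 19, 23, 29, 47}.
v=29: a=29^1·(≡21), b=29^2·(≡1) mod 29; (21|29)=-1, (1|29)=+1; (−1)^{1·2·14}·(-1)^2·(+1)^1 = +1.
v=∞: 87 > 0 and -1495 < 0  ⇒  (a,b)_∞ = +1.
v=47: a=47^2·(≡44), b=47^2·(≡24) mod 47; (44|47)=-1, (24|47)=+1; (−1)^{2·2·23}·(-1)^2·(+1)^2 = +1.
v=13: a=13^0·(≡9), b=13^1·(≡6) mod 13; (9|13)=+1, (6|13)=-1; (−1)^{0·1·6}·(+1)^1·(-1)^0 = +1.
v=3: a=3^-1·(≡2), b=3^-2·(≡2) mod 3; (2|3)=-1, (2|3)=-1; (−1)^{-1·-2·1}·(-1)^-2·(-1)^-1 = -1.
v=11: a=11^-4·(≡2), b=11^-6·(≡1) mod 11; (2|11)=-1, (1|11)=+1; (−1)^{-4·-6·5}·(-1)^-6·(+1)^-4 = +1.
v=7: a=7^-2·(≡6), b=7^-4·(≡3) mod 7; (6|7)=-1, (3|7)=-1; (−1)^{-2·-4·3}·(-1)^-4·(-1)^-2 = +1.
v=19: a=19^2·(≡9), b=19^4·(≡7) mod 19; (9|19)=+1, (7|19)=+1; (−1)^{2·4·9}·(+1)^4·(+1)^2 = +1.
v=23: a=23^0·(≡18), b=23^1·(≡9) mod 23; (18|23)=+1, (9|23)=+1; (−1)^{0·1·11}·(+1)^1·(+1)^0 = +1.
v=5: a=5^0·(≡2), b=5^1·(≡1) mod 5; (2|5)=-1, (1|5)=+1; (−1)^{0·1·2}·(-1)^1·(+1)^0 = -1.
v=2: v_2(a)=-6, v_2(b)=-8; units ≡ 7, 1 (mod 8); ε·ε+αω+βω = 1·0+-6·0+-8·0 ≡ 0  ⇒  (a,b)_2 = +1.
(87, -1495 / ℚ) ramifies at {3, 5}: a division algebra.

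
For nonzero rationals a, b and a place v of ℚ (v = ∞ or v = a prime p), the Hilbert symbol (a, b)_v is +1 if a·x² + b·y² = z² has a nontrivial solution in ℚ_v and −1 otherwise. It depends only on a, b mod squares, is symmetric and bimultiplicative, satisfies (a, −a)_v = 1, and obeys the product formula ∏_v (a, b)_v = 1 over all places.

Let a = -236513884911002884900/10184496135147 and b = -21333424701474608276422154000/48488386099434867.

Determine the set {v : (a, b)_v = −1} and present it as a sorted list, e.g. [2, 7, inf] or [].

[5, inf]

Mod squares: a ≡ -3, b ≡ -195. Check v ∈ {∞, 2, 3, 5, 11, 13, 19, 23, 31, 43}.
v=23: a=23^-4·(≡20), b=23^-6·(≡18) mod 23; (20|23)=-1, (18|23)=+1; (−1)^{-4·-6·11}·(-1)^-6·(+1)^-4 = +1.
v=43: a=43^-2·(≡21), b=43^-2·(≡32) mod 43; (21|43)=+1, (32|43)=-1; (−1)^{-2·-2·21}·(+1)^-2·(-1)^-2 = +1.
v=∞: -3 < 0 and -195 < 0  ⇒  (a,b)_∞ = -1.
v=19: a=19^4·(≡17), b=19^6·(≡12) mod 19; (17|19)=+1, (12|19)=-1; (−1)^{4·6·9}·(+1)^6·(-1)^4 = +1.
v=2: v_2(a)=2, v_2(b)=4; units ≡ 5, 5 (mod 8); ε·ε+αω+βω = 0·0+2·1+4·1 ≡ 0  ⇒  (a,b)_2 = +1.
v=31: a=31^6·(≡9), b=31^8·(≡27) mod 31; (9|31)=+1, (27|31)=-1; (−1)^{6·8·15}·(+1)^8·(-1)^6 = +1.
v=5: a=5^2·(≡2), b=5^3·(≡4) mod 5; (2|5)=-1, (4|5)=+1; (−1)^{2·3·2}·(-1)^3·(+1)^2 = -1.
v=13: a=13^2·(≡10), b=13^3·(≡5) mod 13; (10|13)=+1, (5|13)=-1; (−1)^{2·3·6}·(+1)^3·(-1)^2 = +1.
v=3: a=3^-9·(≡2), b=3^-11·(≡1) mod 3; (2|3)=-1, (1|3)=+1; (−1)^{-9·-11·1}·(-1)^-11·(+1)^-9 = +1.
v=11: a=11^2·(≡8), b=11^2·(≡4) mod 11; (8|11)=-1, (4|11)=+1; (−1)^{2·2·5}·(-1)^2·(+1)^2 = +1.
Ram(-3, -195) = {5, ∞}; no ℚ_5-point on the conic.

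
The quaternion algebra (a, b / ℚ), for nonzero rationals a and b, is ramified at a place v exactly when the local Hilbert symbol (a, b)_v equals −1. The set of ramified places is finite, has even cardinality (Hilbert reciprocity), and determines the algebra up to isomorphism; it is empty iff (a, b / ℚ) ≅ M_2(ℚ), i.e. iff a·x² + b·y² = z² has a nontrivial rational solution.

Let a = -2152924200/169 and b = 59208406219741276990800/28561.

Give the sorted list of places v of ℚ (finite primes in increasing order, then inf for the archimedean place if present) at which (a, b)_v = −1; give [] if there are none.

(a, b) ≡ (-4522, 1173) mod (ℚ^×)²; places V = {2, 3, 5, 7, 11, 13, 17, 19, 23, ∞}.
(a,b)_5: α=2, u≡3; β=2, v≡2 (mod 5); (3|5)=-1, (2|5)=-1; sign (−1)^0·-1^2·-1^2 = +1.
(a,b)_∞: sgn(-4522)=−, sgn(1173)=+, so +1.
(a,b)_3: α=2, u≡2; β=7, v≡1 (mod 3); (2|3)=-1, (1|3)=+1; sign (−1)^0·-1^7·+1^2 = -1.
(a,b)_7: α=1, u≡3; β=2, v≡2 (mod 7); (3|7)=-1, (2|7)=+1; sign (−1)^0·-1^2·+1^1 = +1.
(a,b)_13: α=-2, u≡2; β=-4, v≡9 (mod 13); (2|13)=-1, (9|13)=+1; sign (−1)^0·-1^-4·+1^-2 = +1.
(a,b)_19: α=1, u≡9; β=2, v≡8 (mod 19); (9|19)=+1, (8|19)=-1; sign (−1)^0·+1^2·-1^1 = -1.
(a,b)_23: α=2, u≡12; β=5, v≡7 (mod 23); (12|23)=+1, (7|23)=-1; sign (−1)^0·+1^5·-1^2 = +1.
(a,b)_2: α=3, β=4; u≡3, v≡5 (mod 8); ε(u)ε(v)=1·0, αω(v)=3·1, βω(u)=4·1; sum ≡ 1  ⇒  -1.
(a,b)_11: α=0, u≡6; β=2, v≡2 (mod 11); (6|11)=-1, (2|11)=-1; sign (−1)^0·-1^2·-1^0 = +1.
(a,b)_17: α=1, u≡12; β=3, v≡13 (mod 17); (12|17)=-1, (13|17)=+1; sign (−1)^0·-1^3·+1^1 = -1.
Ram(-4522, 1173) = {2, 3, 17, 19}; no ℚ_2-point on the conic.

[2, 3, 17, 19]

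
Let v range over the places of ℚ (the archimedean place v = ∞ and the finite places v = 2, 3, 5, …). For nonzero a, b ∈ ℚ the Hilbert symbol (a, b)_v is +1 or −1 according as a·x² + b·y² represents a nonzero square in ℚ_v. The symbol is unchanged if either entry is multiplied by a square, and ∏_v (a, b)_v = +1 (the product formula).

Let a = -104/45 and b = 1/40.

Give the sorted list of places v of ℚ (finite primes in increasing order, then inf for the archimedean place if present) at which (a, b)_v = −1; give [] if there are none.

[2, 5]

(a, b) ≡ (-130, 10) mod (ℚ^×)²; places V = {2, 3, 5, 13, ∞}.
(a,b)_5: α=-1, u≡4; β=-1, v≡2 (mod 5); (4|5)=+1, (2|5)=-1; sign (−1)^0·+1^-1·-1^-1 = -1.
(a,b)_∞: sgn(-130)=−, sgn(10)=+, so +1.
(a,b)_3: α=-2, u≡2; β=0, v≡1 (mod 3); (2|3)=-1, (1|3)=+1; sign (−1)^0·-1^0·+1^-2 = +1.
(a,b)_13: α=1, u≡3; β=0, v≡1 (mod 13); (3|13)=+1, (1|13)=+1; sign (−1)^0·+1^0·+1^1 = +1.
(a,b)_2: α=3, β=-3; u≡7, v≡5 (mod 8); ε(u)ε(v)=1·0, αω(v)=3·1, βω(u)=-3·0; sum ≡ 1  ⇒  -1.
(-130, 10 / ℚ) ramifies at {2, 5}: a division algebra.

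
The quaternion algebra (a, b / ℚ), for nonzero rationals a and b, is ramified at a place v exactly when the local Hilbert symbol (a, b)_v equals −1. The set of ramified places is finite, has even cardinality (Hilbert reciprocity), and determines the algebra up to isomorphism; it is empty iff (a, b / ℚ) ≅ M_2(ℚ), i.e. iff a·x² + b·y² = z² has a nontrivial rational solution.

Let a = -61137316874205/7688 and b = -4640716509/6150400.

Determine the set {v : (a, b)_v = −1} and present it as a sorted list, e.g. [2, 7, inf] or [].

[3, inf]

(a, b) ≡ (-10, -429) mod (ℚ^×)²; places V = {2, 3, 5, 11, 13, 19, 23, 31, ∞}.
(a,b)_∞: sgn(-10)=−, sgn(-429)=−, so -1.
(a,b)_3: α=4, u≡2; β=1, v≡1 (mod 3); (2|3)=-1, (1|3)=+1; sign (−1)^0·-1^1·+1^4 = -1.
(a,b)_13: α=4, u≡1; β=3, v≡11 (mod 13); (1|13)=+1, (11|13)=-1; sign (−1)^0·+1^3·-1^4 = +1.
(a,b)_19: α=2, u≡16; β=0, v≡14 (mod 19); (16|19)=+1, (14|19)=-1; sign (−1)^0·+1^0·-1^2 = +1.
(a,b)_2: α=-3, β=-8; u≡3, v≡3 (mod 8); ε(u)ε(v)=1·1, αω(v)=-3·1, βω(u)=-8·1; sum ≡ 0  ⇒  +1.
(a,b)_11: α=4, u≡9; β=3, v≡3 (mod 11); (9|11)=+1, (3|11)=+1; sign (−1)^0·+1^3·+1^4 = +1.
(a,b)_23: α=0, u≡4; β=2, v≡1 (mod 23); (4|23)=+1, (1|23)=+1; sign (−1)^0·+1^2·+1^0 = +1.
(a,b)_31: α=-2, u≡15; β=-2, v≡1 (mod 31); (15|31)=-1, (1|31)=+1; sign (−1)^0·-1^-2·+1^-2 = +1.
(a,b)_5: α=1, u≡3; β=-2, v≡1 (mod 5); (3|5)=-1, (1|5)=+1; sign (−1)^0·-1^-2·+1^1 = +1.
|Ram(-10, -429)| = 2, even; anisotropic at {3, ∞}.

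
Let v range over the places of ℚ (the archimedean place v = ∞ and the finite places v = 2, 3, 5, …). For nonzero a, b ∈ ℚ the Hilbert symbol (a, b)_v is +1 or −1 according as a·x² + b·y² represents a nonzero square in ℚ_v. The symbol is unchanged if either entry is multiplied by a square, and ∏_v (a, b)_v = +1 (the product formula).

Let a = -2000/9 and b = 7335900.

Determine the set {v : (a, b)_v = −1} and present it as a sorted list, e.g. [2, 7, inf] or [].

Mod squares: a ≡ -5, b ≡ 8151. Check v ∈ {∞, 2, 3, 5, 11, 13, 19}.
v=2: v_2(a)=4, v_2(b)=2; units ≡ 3, 7 (mod 8); ε·ε+αω+βω = 1·1+4·0+2·1 ≡ 1  ⇒  (a,b)_2 = -1.
v=∞: -5 < 0 and 8151 > 0  ⇒  (a,b)_∞ = +1.
v=19: a=19^0·(≡10), b=19^1·(≡1) mod 19; (10|19)=-1, (1|19)=+1; (−1)^{0·1·9}·(-1)^1·(+1)^0 = -1.
v=3: a=3^-2·(≡1), b=3^3·(≡2) mod 3; (1|3)=+1, (2|3)=-1; (−1)^{-2·3·1}·(+1)^3·(-1)^-2 = +1.
v=11: a=11^0·(≡10), b=11^1·(≡3) mod 11; (10|11)=-1, (3|11)=+1; (−1)^{0·1·5}·(-1)^1·(+1)^0 = -1.
v=13: a=13^0·(≡6), b=13^1·(≡9) mod 13; (6|13)=-1, (9|13)=+1; (−1)^{0·1·6}·(-1)^1·(+1)^0 = -1.
v=5: a=5^3·(≡1), b=5^2·(≡1) mod 5; (1|5)=+1, (1|5)=+1; (−1)^{3·2·2}·(+1)^2·(+1)^3 = +1.
|Ram(-5, 8151)| = 4, even; anisotropic at {2, 11, 13, 19}.

[2, 11, 13, 19]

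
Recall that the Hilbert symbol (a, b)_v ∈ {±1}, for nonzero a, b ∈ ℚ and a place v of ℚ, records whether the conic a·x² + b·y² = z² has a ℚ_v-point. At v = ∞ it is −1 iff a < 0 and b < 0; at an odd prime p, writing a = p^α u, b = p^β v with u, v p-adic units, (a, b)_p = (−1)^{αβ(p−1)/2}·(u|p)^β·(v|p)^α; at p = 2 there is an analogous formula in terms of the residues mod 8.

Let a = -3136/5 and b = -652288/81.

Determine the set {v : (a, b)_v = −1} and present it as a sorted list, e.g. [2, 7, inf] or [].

(a, b) ≡ (-5, -13) mod (ℚ^×)²; places V = {2, 3, 5, 7, 13, ∞}.
(a,b)_2: α=6, β=10; u≡3, v≡3 (mod 8); ε(u)ε(v)=1·1, αω(v)=6·1, βω(u)=10·1; sum ≡ 1  ⇒  -1.
(a,b)_13: α=0, u≡2; β=1, v≡10 (mod 13); (2|13)=-1, (10|13)=+1; sign (−1)^0·-1^1·+1^0 = -1.
(a,b)_5: α=-1, u≡4; β=0, v≡2 (mod 5); (4|5)=+1, (2|5)=-1; sign (−1)^0·+1^0·-1^-1 = -1.
(a,b)_3: α=0, u≡1; β=-4, v≡2 (mod 3); (1|3)=+1, (2|3)=-1; sign (−1)^0·+1^-4·-1^0 = +1.
(a,b)_∞: sgn(-5)=−, sgn(-13)=−, so -1.
(a,b)_7: α=2, u≡4; β=2, v≡4 (mod 7); (4|7)=+1, (4|7)=+1; sign (−1)^0·+1^2·+1^2 = +1.
|Ram(-5, -13)| = 4, even; anisotropic at {2, 5, 13, ∞}.

[2, 5, 13, inf]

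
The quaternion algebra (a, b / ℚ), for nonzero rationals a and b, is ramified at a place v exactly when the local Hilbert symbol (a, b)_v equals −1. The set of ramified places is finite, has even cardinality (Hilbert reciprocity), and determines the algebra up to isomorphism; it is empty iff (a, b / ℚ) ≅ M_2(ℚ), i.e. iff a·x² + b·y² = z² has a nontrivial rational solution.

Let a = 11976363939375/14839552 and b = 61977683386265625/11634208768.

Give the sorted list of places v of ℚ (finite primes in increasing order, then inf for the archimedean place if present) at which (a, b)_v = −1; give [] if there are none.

[7, 37]

(a, b) ≡ (232841, 5355343) mod (ℚ^×)²; places V = {2, 3, 5, 7, 11, 13, 23, 29, 31, 37, ∞}.
(a,b)_5: α=4, u≡4; β=6, v≡2 (mod 5); (4|5)=+1, (2|5)=-1; sign (−1)^0·+1^6·-1^4 = +1.
(a,b)_7: α=-3, u≡6; β=-5, v≡6 (mod 7); (6|7)=-1, (6|7)=-1; sign (−1)^1·-1^-5·-1^-3 = -1.
(a,b)_13: α=-2, u≡5; β=-2, v≡11 (mod 13); (5|13)=-1, (11|13)=-1; sign (−1)^0·-1^-2·-1^-2 = +1.
(a,b)_3: α=2, u≡2; β=4, v≡1 (mod 3); (2|3)=-1, (1|3)=+1; sign (−1)^0·-1^4·+1^2 = +1.
(a,b)_37: α=1, u≡11; β=1, v≡8 (mod 37); (11|37)=+1, (8|37)=-1; sign (−1)^0·+1^1·-1^1 = -1.
(a,b)_2: α=-8, β=-12; u≡1, v≡7 (mod 8); ε(u)ε(v)=0·1, αω(v)=-8·0, βω(u)=-12·0; sum ≡ 0  ⇒  +1.
(a,b)_29: α=1, u≡1; β=1, v≡13 (mod 29); (1|29)=+1, (13|29)=+1; sign (−1)^0·+1^1·+1^1 = +1.
(a,b)_31: α=1, u≡20; β=1, v≡30 (mod 31); (20|31)=+1, (30|31)=-1; sign (−1)^1·+1^1·-1^1 = +1.
(a,b)_23: α=2, u≡12; β=3, v≡16 (mod 23); (12|23)=+1, (16|23)=+1; sign (−1)^0·+1^3·+1^2 = +1.
(a,b)_∞: sgn(232841)=+, sgn(5355343)=+, so +1.
(a,b)_11: α=2, u≡9; β=2, v≡4 (mod 11); (9|11)=+1, (4|11)=+1; sign (−1)^0·+1^2·+1^2 = +1.
|Ram(232841, 5355343)| = 2, even; anisotropic at {7, 37}.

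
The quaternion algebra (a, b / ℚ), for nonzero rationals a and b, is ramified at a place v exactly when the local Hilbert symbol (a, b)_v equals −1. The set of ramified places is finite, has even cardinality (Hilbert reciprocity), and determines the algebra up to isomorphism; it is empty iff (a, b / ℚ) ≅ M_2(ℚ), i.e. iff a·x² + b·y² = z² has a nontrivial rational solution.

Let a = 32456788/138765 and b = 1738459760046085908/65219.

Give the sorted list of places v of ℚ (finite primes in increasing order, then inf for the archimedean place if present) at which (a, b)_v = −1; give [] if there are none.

Mod squares: a ≡ 21945, b ≡ 143. Check v ∈ {∞, 2, 3, 5, 7, 11, 13, 19, 29, 37}.
v=3: a=3^-1·(≡1), b=3^8·(≡2) mod 3; (1|3)=+1, (2|3)=-1; (−1)^{-1·8·1}·(+1)^8·(-1)^-1 = -1.
v=11: a=11^-1·(≡5), b=11^-3·(≡8) mod 11; (5|11)=+1, (8|11)=-1; (−1)^{-1·-3·5}·(+1)^-3·(-1)^-1 = +1.
v=19: a=19^3·(≡12), b=19^4·(≡15) mod 19; (12|19)=-1, (15|19)=-1; (−1)^{3·4·9}·(-1)^4·(-1)^3 = -1.
v=2: v_2(a)=2, v_2(b)=2; units ≡ 1, 7 (mod 8); ε·ε+αω+βω = 0·1+2·0+2·0 ≡ 0  ⇒  (a,b)_2 = +1.
v=7: a=7^1·(≡6), b=7^-2·(≡6) mod 7; (6|7)=-1, (6|7)=-1; (−1)^{1·-2·3}·(-1)^-2·(-1)^1 = -1.
v=5: a=5^-1·(≡1), b=5^0·(≡2) mod 5; (1|5)=+1, (2|5)=-1; (−1)^{-1·0·2}·(+1)^0·(-1)^-1 = -1.
v=∞: 21945 > 0 and 143 > 0  ⇒  (a,b)_∞ = +1.
v=37: a=37^0·(≡16), b=37^2·(≡19) mod 37; (16|37)=+1, (19|37)=-1; (−1)^{0·2·18}·(+1)^2·(-1)^0 = +1.
v=13: a=13^2·(≡1), b=13^5·(≡2) mod 13; (1|13)=+1, (2|13)=-1; (−1)^{2·5·6}·(+1)^5·(-1)^2 = +1.
v=29: a=29^-2·(≡11), b=29^0·(≡26) mod 29; (11|29)=-1, (26|29)=-1; (−1)^{-2·0·14}·(-1)^0·(-1)^-2 = +1.
(21945, 143 / ℚ) ramifies at {3, 5, 7, 19}: a division algebra.

[3, 5, 7, 19]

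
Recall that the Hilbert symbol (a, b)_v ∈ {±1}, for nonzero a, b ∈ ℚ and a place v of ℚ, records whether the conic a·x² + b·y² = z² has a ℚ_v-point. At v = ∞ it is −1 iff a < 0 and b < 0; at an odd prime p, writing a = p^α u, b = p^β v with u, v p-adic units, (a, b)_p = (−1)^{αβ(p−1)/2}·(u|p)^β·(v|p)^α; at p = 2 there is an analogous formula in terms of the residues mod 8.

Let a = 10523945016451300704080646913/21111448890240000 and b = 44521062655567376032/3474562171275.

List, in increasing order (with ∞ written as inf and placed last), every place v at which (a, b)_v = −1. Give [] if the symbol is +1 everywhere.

[11, 29]

(a, b) ≡ (42427, 128723518) mod (ℚ^×)²; places V = {2, 3, 5, 7, 11, 13, 17, 19, 29, 37, 41, 43, ∞}.
(a,b)_7: α=7, u≡3; β=5, v≡1 (mod 7); (3|7)=-1, (1|7)=+1; sign (−1)^1·-1^5·+1^7 = +1.
(a,b)_37: α=2, u≡9; β=1, v≡15 (mod 37); (9|37)=+1, (15|37)=-1; sign (−1)^0·+1^1·-1^2 = +1.
(a,b)_5: α=-4, u≡2; β=-2, v≡2 (mod 5); (2|5)=-1, (2|5)=-1; sign (−1)^0·-1^-2·-1^-4 = +1.
(a,b)_13: α=0, u≡2; β=-2, v≡9 (mod 13); (2|13)=-1, (9|13)=+1; sign (−1)^0·-1^-2·+1^0 = +1.
(a,b)_43: α=-2, u≡37; β=-2, v≡29 (mod 43); (37|43)=-1, (29|43)=-1; sign (−1)^0·-1^-2·-1^-2 = +1.
(a,b)_29: α=5, u≡7; β=3, v≡27 (mod 29); (7|29)=+1, (27|29)=-1; sign (−1)^0·+1^3·-1^5 = -1.
(a,b)_41: α=4, u≡16; β=3, v≡21 (mod 41); (16|41)=+1, (21|41)=+1; sign (−1)^0·+1^3·+1^4 = +1.
(a,b)_∞: sgn(42427)=+, sgn(128723518)=+, so +1.
(a,b)_17: α=-2, u≡6; β=-2, v≡10 (mod 17); (6|17)=-1, (10|17)=-1; sign (−1)^0·-1^-2·-1^-2 = +1.
(a,b)_11: α=5, u≡2; β=3, v≡6 (mod 11); (2|11)=-1, (6|11)=-1; sign (−1)^1·-1^3·-1^5 = -1.
(a,b)_3: α=-2, u≡1; β=-4, v≡1 (mod 3); (1|3)=+1, (1|3)=+1; sign (−1)^0·+1^-4·+1^-2 = +1.
(a,b)_19: α=-3, u≡12; β=-1, v≡7 (mod 19); (12|19)=-1, (7|19)=+1; sign (−1)^1·-1^-1·+1^-3 = +1.
(a,b)_2: α=-10, β=5; u≡3, v≡7 (mod 8); ε(u)ε(v)=1·1, αω(v)=-10·0, βω(u)=5·1; sum ≡ 0  ⇒  +1.
(42427, 128723518 / ℚ) ramifies at {11, 29}: a division algebra.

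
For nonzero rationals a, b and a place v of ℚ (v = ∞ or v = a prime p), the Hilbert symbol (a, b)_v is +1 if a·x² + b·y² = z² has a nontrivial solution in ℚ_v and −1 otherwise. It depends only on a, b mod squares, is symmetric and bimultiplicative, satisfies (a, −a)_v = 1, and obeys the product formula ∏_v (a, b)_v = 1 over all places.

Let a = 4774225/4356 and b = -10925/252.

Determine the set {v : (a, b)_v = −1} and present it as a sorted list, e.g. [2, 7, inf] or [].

Mod squares: a ≡ 1, b ≡ -3059. Check v ∈ {∞, 2, 3, 5, 7, 11, 19, 23}.
v=5: a=5^2·(≡4), b=5^2·(≡4) mod 5; (4|5)=+1, (4|5)=+1; (−1)^{2·2·2}·(+1)^2·(+1)^2 = +1.
v=7: a=7^0·(≡4), b=7^-1·(≡2) mod 7; (4|7)=+1, (2|7)=+1; (−1)^{0·-1·3}·(+1)^-1·(+1)^0 = +1.
v=3: a=3^-2·(≡1), b=3^-2·(≡1) mod 3; (1|3)=+1, (1|3)=+1; (−1)^{-2·-2·1}·(+1)^-2·(+1)^-2 = +1.
v=23: a=23^2·(≡1), b=23^1·(≡15) mod 23; (1|23)=+1, (15|23)=-1; (−1)^{2·1·11}·(+1)^1·(-1)^2 = +1.
v=19: a=19^2·(≡4), b=19^1·(≡18) mod 19; (4|19)=+1, (18|19)=-1; (−1)^{2·1·9}·(+1)^1·(-1)^2 = +1.
v=∞: 1 > 0 and -3059 < 0  ⇒  (a,b)_∞ = +1.
v=11: a=11^-2·(≡9), b=11^0·(≡2) mod 11; (9|11)=+1, (2|11)=-1; (−1)^{-2·0·5}·(+1)^0·(-1)^-2 = +1.
v=2: v_2(a)=-2, v_2(b)=-2; units ≡ 1, 5 (mod 8); ε·ε+αω+βω = 0·0+-2·1+-2·0 ≡ 0  ⇒  (a,b)_2 = +1.
Ram(a, b) = ∅: the form 1·x² + -3059·y² − z² is isotropic over every ℚ_v, so by Hasse–Minkowski it is isotropic over ℚ.

[]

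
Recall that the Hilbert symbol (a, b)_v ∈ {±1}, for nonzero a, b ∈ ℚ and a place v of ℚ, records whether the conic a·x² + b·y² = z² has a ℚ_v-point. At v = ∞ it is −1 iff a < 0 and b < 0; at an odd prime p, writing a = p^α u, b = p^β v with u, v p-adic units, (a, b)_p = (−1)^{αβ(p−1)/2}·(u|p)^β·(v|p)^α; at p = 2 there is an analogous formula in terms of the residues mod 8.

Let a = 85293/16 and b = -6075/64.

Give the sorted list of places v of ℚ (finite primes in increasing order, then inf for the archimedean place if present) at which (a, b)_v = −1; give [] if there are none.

Mod squares: a ≡ 13, b ≡ -3. Check v ∈ {∞, 2, 3, 5, 13}.
v=5: a=5^0·(≡3), b=5^2·(≡3) mod 5; (3|5)=-1, (3|5)=-1; (−1)^{0·2·2}·(-1)^2·(-1)^0 = +1.
v=3: a=3^8·(≡1), b=3^5·(≡2) mod 3; (1|3)=+1, (2|3)=-1; (−1)^{8·5·1}·(+1)^5·(-1)^8 = +1.
v=∞: 13 > 0 and -3 < 0  ⇒  (a,b)_∞ = +1.
v=13: a=13^1·(≡3), b=13^0·(≡4) mod 13; (3|13)=+1, (4|13)=+1; (−1)^{1·0·6}·(+1)^0·(+1)^1 = +1.
v=2: v_2(a)=-4, v_2(b)=-6; units ≡ 5, 5 (mod 8); ε·ε+αω+βω = 0·0+-4·1+-6·1 ≡ 0  ⇒  (a,b)_2 = +1.
Ram(a, b) = ∅: the form 13·x² + -3·y² − z² is isotropic over every ℚ_v, so by Hasse–Minkowski it is isotropic over ℚ.

[]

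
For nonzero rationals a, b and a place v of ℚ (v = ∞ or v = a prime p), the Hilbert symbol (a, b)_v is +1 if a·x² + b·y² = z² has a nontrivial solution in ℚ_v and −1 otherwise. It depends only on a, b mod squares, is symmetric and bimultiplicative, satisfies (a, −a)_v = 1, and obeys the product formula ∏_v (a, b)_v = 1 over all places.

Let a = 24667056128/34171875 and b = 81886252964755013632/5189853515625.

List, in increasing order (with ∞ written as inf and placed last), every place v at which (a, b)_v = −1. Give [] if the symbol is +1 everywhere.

[31, 43]

Mod squares: a ≡ 3534, b ≡ 43. Check v ∈ {∞, 2, 3, 5, 11, 13, 19, 31, 43}.
v=∞: 3534 > 0 and 43 > 0  ⇒  (a,b)_∞ = +1.
v=31: a=31^1·(≡21), b=31^2·(≡30) mod 31; (21|31)=-1, (30|31)=-1; (−1)^{1·2·15}·(-1)^2·(-1)^1 = -1.
v=19: a=19^1·(≡10), b=19^2·(≡9) mod 19; (10|19)=-1, (9|19)=+1; (−1)^{1·2·9}·(-1)^2·(+1)^1 = +1.
v=43: a=43^0·(≡34), b=43^1·(≡10) mod 43; (34|43)=-1, (10|43)=+1; (−1)^{0·1·21}·(-1)^1·(+1)^0 = -1.
v=13: a=13^2·(≡6), b=13^2·(≡12) mod 13; (6|13)=-1, (12|13)=+1; (−1)^{2·2·6}·(-1)^2·(+1)^2 = +1.
v=5: a=5^-6·(≡4), b=5^-10·(≡2) mod 5; (4|5)=+1, (2|5)=-1; (−1)^{-6·-10·2}·(+1)^-10·(-1)^-6 = +1.
v=11: a=11^2·(≡4), b=11^2·(≡7) mod 11; (4|11)=+1, (7|11)=-1; (−1)^{2·2·5}·(+1)^2·(-1)^2 = +1.
v=3: a=3^-7·(≡2), b=3^-12·(≡1) mod 3; (2|3)=-1, (1|3)=+1; (−1)^{-7·-12·1}·(-1)^-12·(+1)^-7 = +1.
v=2: v_2(a)=11, v_2(b)=28; units ≡ 7, 3 (mod 8); ε·ε+αω+βω = 1·1+11·1+28·0 ≡ 0  ⇒  (a,b)_2 = +1.
Ram(3534, 43) = {31, 43}; no ℚ_31-point on the conic.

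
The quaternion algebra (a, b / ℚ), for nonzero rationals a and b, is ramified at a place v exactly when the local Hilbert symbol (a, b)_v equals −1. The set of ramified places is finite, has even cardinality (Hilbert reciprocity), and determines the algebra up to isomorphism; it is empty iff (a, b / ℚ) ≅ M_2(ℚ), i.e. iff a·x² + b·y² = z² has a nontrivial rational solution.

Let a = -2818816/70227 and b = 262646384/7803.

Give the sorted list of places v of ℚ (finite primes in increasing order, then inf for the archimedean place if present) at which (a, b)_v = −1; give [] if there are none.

[3, 7, 11, 31]

(a, b) ≡ (-273, 93093) mod (ℚ^×)²; places V = {2, 3, 7, 11, 13, 17, 23, 31, ∞}.
(a,b)_7: α=1, u≡5; β=1, v≡6 (mod 7); (5|7)=-1, (6|7)=-1; sign (−1)^1·-1^1·-1^1 = -1.
(a,b)_∞: sgn(-273)=−, sgn(93093)=+, so +1.
(a,b)_13: α=1, u≡8; β=1, v≡7 (mod 13); (8|13)=-1, (7|13)=-1; sign (−1)^0·-1^1·-1^1 = +1.
(a,b)_3: α=-5, u≡2; β=-3, v≡2 (mod 3); (2|3)=-1, (2|3)=-1; sign (−1)^1·-1^-3·-1^-5 = -1.
(a,b)_11: α=2, u≡8; β=1, v≡9 (mod 11); (8|11)=-1, (9|11)=+1; sign (−1)^0·-1^1·+1^2 = -1.
(a,b)_31: α=0, u≡27; β=1, v≡30 (mod 31); (27|31)=-1, (30|31)=-1; sign (−1)^0·-1^1·-1^0 = -1.
(a,b)_17: α=-2, u≡1; β=-2, v≡9 (mod 17); (1|17)=+1, (9|17)=+1; sign (−1)^0·+1^-2·+1^-2 = +1.
(a,b)_23: α=0, u≡8; β=2, v≡3 (mod 23); (8|23)=+1, (3|23)=+1; sign (−1)^0·+1^2·+1^0 = +1.
(a,b)_2: α=8, β=4; u≡7, v≡5 (mod 8); ε(u)ε(v)=1·0, αω(v)=8·1, βω(u)=4·0; sum ≡ 0  ⇒  +1.
|Ram(-273, 93093)| = 4, even; anisotropic at {3, 7, 11, 31}.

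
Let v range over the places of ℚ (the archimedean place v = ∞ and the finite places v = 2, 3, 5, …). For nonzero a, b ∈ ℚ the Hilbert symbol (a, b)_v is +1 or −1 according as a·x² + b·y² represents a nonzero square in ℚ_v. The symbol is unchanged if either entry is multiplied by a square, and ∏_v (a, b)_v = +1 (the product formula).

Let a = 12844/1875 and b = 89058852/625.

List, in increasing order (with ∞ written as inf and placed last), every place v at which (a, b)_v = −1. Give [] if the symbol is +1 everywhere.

(a, b) ≡ (57, 274873) mod (ℚ^×)²; places V = {2, 3, 5, 13, 17, 19, 23, 37, ∞}.
(a,b)_23: α=0, u≡20; β=1, v≡7 (mod 23); (20|23)=-1, (7|23)=-1; sign (−1)^0·-1^1·-1^0 = -1.
(a,b)_∞: sgn(57)=+, sgn(274873)=+, so +1.
(a,b)_2: α=2, β=2; u≡1, v≡1 (mod 8); ε(u)ε(v)=0·0, αω(v)=2·0, βω(u)=2·0; sum ≡ 0  ⇒  +1.
(a,b)_13: α=2, u≡8; β=0, v≡12 (mod 13); (8|13)=-1, (12|13)=+1; sign (−1)^0·-1^0·+1^2 = +1.
(a,b)_3: α=-1, u≡1; β=4, v≡1 (mod 3); (1|3)=+1, (1|3)=+1; sign (−1)^0·+1^4·+1^-1 = +1.
(a,b)_5: α=-4, u≡3; β=-4, v≡2 (mod 5); (3|5)=-1, (2|5)=-1; sign (−1)^0·-1^-4·-1^-4 = +1.
(a,b)_19: α=1, u≡14; β=1, v≡15 (mod 19); (14|19)=-1, (15|19)=-1; sign (−1)^1·-1^1·-1^1 = -1.
(a,b)_17: α=0, u≡12; β=1, v≡8 (mod 17); (12|17)=-1, (8|17)=+1; sign (−1)^0·-1^1·+1^0 = -1.
(a,b)_37: α=0, u≡15; β=1, v≡19 (mod 37); (15|37)=-1, (19|37)=-1; sign (−1)^0·-1^1·-1^0 = -1.
(57, 274873 / ℚ) ramifies at {17, 19, 23, 37}: a division algebra.

[17, 19, 23, 37]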